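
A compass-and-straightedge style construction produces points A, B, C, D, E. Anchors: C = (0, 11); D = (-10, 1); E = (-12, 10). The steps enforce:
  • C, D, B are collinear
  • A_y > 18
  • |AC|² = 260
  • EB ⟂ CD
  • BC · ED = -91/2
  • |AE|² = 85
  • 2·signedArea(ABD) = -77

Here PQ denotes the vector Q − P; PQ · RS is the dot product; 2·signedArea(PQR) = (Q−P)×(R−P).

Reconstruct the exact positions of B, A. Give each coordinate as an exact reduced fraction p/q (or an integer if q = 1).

1. B_x = -13/2  [C, D, B are collinear ∩ EB ⟂ CD]
2. B_y = 9/2  [C, D, B are collinear ∩ EB ⟂ CD]
   → B = (-13/2, 9/2)
3. A_x = -14  [line 7/2·x + -7/2·y + 231/2 = 0 ∩ |AE|² = 85]
4. A_y = 19  [line 7/2·x + -7/2·y + 231/2 = 0 ∩ |AE|² = 85]
   → A = (-14, 19)

A = (-14, 19)
B = (-13/2, 9/2)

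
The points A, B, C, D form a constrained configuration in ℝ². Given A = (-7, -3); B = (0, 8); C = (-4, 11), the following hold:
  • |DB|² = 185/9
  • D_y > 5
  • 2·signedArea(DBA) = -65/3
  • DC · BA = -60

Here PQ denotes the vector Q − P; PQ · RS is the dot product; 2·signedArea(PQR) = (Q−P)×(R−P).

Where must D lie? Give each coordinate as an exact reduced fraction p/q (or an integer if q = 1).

D = (-11/3, 16/3)

1. D_x = -11/3  [2·signedArea(DBA) = -65/3 ∩ DC · BA = -60]
2. D_y = 16/3  [2·signedArea(DBA) = -65/3 ∩ DC · BA = -60]
   → D = (-11/3, 16/3)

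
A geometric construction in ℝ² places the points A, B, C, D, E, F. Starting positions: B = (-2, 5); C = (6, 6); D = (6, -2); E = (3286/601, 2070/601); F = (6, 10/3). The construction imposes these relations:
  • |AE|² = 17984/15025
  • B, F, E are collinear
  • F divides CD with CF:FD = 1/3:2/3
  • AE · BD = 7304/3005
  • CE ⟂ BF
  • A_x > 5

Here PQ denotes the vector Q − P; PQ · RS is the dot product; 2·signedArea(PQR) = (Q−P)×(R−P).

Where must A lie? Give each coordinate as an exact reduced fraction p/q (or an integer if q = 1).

A = (6, 22/5)

1. A_x = 6  [line -8·x + 7·y + 86/5 = 0 ∩ |AE|² = 17984/15025]
2. A_y = 22/5  [line -8·x + 7·y + 86/5 = 0 ∩ |AE|² = 17984/15025]
   → A = (6, 22/5)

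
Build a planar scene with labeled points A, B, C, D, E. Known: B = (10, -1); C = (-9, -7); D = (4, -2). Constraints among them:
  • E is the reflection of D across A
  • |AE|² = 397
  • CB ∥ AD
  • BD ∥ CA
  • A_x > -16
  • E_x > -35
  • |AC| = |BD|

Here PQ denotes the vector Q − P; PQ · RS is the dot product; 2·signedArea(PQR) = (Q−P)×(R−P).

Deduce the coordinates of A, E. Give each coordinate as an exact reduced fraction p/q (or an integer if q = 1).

1. A_x = -15  [CB ∥ AD ∩ BD ∥ CA]
2. A_y = -8  [CB ∥ AD ∩ BD ∥ CA]
   → A = (-15, -8)
3. E_x = -34  [E is the reflection of D across A]
4. E_y = -14  [E is the reflection of D across A]
   → E = (-34, -14)

A = (-15, -8)
E = (-34, -14)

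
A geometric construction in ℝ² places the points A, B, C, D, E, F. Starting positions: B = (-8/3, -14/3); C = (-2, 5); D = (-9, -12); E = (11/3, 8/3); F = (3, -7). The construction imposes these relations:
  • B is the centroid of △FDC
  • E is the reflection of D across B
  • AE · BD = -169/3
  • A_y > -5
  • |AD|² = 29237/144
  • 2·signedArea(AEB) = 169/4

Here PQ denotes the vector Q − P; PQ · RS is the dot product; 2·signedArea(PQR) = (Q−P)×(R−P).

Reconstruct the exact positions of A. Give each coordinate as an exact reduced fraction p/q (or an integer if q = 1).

1. A_x = 19/6  [AE · BD = -169/3 ∩ 2·signedArea(AEB) = 169/4]
2. A_y = -55/12  [AE · BD = -169/3 ∩ 2·signedArea(AEB) = 169/4]
   → A = (19/6, -55/12)

A = (19/6, -55/12)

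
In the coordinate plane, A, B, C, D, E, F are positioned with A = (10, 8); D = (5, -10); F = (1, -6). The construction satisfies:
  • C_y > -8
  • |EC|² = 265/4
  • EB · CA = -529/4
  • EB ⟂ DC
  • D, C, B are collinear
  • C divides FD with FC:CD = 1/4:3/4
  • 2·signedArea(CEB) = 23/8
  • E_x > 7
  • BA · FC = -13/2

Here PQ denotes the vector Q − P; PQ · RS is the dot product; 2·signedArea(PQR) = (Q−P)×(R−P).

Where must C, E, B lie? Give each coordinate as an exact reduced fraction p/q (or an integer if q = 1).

B = (7/4, -27/4)
C = (2, -7)
E = (15/2, -1)

1. C_x = 2  [C divides FD with FC:CD = 1/4:3/4]
2. C_y = -7  [C divides FD with FC:CD = 1/4:3/4]
   → C = (2, -7)
3. B_x = 7/4  [D, C, B are collinear ∩ BA · FC = -13/2]
4. B_y = -27/4  [D, C, B are collinear ∩ BA · FC = -13/2]
   → B = (7/4, -27/4)
5. E_x = 15/2  [EB · CA = -529/4 ∩ EB ⟂ DC]
6. E_y = -1  [EB · CA = -529/4 ∩ EB ⟂ DC]
   → E = (15/2, -1)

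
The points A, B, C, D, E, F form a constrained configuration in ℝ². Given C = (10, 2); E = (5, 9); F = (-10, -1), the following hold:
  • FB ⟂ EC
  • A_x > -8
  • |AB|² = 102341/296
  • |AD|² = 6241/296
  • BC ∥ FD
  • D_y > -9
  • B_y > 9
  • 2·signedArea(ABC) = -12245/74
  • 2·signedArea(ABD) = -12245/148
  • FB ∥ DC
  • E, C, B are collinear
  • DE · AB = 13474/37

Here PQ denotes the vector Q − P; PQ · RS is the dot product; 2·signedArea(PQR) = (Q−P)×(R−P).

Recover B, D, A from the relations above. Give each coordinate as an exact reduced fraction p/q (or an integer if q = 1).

1. B_x = 345/74  [E, C, B are collinear ∩ FB ⟂ EC]
2. B_y = 701/74  [E, C, B are collinear ∩ FB ⟂ EC]
   → B = (345/74, 701/74)
3. D_x = -345/74  [FB ∥ DC ∩ BC ∥ FD]
4. D_y = -627/74  [FB ∥ DC ∩ BC ∥ FD]
   → D = (-345/74, -627/74)
5. A_x = -1085/148  [2·signedArea(ABD) = -12245/148 ∩ DE · AB = 13474/37]
6. A_y = -701/148  [2·signedArea(ABD) = -12245/148 ∩ DE · AB = 13474/37]
   → A = (-1085/148, -701/148)

A = (-1085/148, -701/148)
B = (345/74, 701/74)
D = (-345/74, -627/74)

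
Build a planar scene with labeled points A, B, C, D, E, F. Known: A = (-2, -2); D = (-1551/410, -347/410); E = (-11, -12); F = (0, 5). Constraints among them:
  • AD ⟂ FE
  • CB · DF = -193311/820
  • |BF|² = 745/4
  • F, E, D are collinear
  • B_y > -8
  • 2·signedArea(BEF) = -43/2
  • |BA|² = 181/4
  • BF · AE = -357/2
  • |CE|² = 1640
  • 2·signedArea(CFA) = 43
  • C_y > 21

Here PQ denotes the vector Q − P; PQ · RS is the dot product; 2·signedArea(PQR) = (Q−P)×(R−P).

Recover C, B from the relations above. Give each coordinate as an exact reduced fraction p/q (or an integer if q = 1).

B = (-13/2, -7)
C = (11, 22)

1. C_x = 11  [line 7·x + -2·y + -33 = 0 ∩ |CE|² = 1640]
2. C_y = 22  [line 7·x + -2·y + -33 = 0 ∩ |CE|² = 1640]
   → C = (11, 22)
3. B_x = -13/2  [BF · AE = -357/2 ∩ 2·signedArea(BEF) = -43/2]
4. B_y = -7  [BF · AE = -357/2 ∩ 2·signedArea(BEF) = -43/2]
   → B = (-13/2, -7)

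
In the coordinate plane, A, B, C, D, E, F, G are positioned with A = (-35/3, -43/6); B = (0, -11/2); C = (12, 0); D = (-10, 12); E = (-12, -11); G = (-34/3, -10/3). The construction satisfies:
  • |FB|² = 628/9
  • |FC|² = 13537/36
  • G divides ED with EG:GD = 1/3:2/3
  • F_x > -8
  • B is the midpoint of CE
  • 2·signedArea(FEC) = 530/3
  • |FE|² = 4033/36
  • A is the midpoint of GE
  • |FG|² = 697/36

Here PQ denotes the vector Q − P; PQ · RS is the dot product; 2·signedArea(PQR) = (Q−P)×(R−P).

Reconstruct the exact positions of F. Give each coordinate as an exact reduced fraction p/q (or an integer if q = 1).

1. F_x = -22/3  [line -11·x + 24·y + -134/3 = 0 ∩ |FG|² = 697/36]
2. F_y = -3/2  [line -11·x + 24·y + -134/3 = 0 ∩ |FG|² = 697/36]
   → F = (-22/3, -3/2)

F = (-22/3, -3/2)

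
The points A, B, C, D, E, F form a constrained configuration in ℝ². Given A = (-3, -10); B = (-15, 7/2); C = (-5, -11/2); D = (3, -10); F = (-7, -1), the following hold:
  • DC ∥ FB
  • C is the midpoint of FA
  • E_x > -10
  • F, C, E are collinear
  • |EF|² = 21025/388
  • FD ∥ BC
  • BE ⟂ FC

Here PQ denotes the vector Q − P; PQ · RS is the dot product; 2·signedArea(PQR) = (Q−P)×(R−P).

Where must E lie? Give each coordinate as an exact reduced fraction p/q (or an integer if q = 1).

E = (-969/97, 1111/194)

1. E_x = -969/97  [F, C, E are collinear ∩ BE ⟂ FC]
2. E_y = 1111/194  [F, C, E are collinear ∩ BE ⟂ FC]
   → E = (-969/97, 1111/194)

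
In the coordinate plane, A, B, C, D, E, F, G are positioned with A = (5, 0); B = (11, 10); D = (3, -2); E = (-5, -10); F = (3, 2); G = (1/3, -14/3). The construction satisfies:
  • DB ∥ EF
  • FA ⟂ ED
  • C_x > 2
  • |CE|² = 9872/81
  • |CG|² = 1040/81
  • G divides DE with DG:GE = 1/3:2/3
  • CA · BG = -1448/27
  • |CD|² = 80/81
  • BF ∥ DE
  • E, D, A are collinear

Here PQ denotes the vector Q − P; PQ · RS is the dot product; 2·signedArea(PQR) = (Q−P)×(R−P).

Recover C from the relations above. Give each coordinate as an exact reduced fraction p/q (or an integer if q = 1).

1. C_x = 19/9  [line 32/3·x + 44/3·y + 8/27 = 0 ∩ |CE|² = 9872/81]
2. C_y = -14/9  [line 32/3·x + 44/3·y + 8/27 = 0 ∩ |CE|² = 9872/81]
   → C = (19/9, -14/9)

C = (19/9, -14/9)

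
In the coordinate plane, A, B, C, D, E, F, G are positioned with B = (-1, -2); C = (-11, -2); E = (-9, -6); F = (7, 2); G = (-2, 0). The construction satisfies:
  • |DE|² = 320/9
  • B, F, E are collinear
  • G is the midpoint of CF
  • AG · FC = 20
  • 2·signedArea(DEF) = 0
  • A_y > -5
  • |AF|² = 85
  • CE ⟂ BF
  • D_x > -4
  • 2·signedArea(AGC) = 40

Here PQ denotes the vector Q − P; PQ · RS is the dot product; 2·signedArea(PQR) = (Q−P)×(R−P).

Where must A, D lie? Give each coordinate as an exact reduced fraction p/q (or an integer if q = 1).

1. A_x = 0  [AG · FC = 20 ∩ 2·signedArea(AGC) = 40]
2. A_y = -4  [AG · FC = 20 ∩ 2·signedArea(AGC) = 40]
   → A = (0, -4)
3. D_x = -11/3  [line -8·x + 16·y + 24 = 0 ∩ |DE|² = 320/9]
4. D_y = -10/3  [line -8·x + 16·y + 24 = 0 ∩ |DE|² = 320/9]
   → D = (-11/3, -10/3)

A = (0, -4)
D = (-11/3, -10/3)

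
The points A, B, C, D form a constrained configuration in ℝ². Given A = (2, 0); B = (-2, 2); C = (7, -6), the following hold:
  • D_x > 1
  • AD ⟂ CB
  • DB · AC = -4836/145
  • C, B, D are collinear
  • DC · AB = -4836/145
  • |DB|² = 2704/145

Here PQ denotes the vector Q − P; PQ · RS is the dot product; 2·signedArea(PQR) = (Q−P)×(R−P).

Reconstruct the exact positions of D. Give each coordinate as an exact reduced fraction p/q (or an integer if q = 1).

D = (178/145, -126/145)

1. D_x = 178/145  [C, B, D are collinear ∩ AD ⟂ CB]
2. D_y = -126/145  [C, B, D are collinear ∩ AD ⟂ CB]
   → D = (178/145, -126/145)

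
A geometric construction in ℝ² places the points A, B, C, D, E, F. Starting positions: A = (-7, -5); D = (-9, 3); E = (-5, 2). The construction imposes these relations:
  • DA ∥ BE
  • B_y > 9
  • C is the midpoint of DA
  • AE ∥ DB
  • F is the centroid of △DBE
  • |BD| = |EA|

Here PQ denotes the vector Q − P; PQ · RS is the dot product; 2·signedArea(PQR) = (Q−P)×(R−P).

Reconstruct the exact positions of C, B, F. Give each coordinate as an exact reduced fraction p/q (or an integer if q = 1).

1. C_x = -8  [C is the midpoint of DA]
2. C_y = -1  [C is the midpoint of DA]
   → C = (-8, -1)
3. B_x = -7  [DA ∥ BE ∩ AE ∥ DB]
4. B_y = 10  [DA ∥ BE ∩ AE ∥ DB]
   → B = (-7, 10)
5. F_x = -7  [F is the centroid of △DBE]
6. F_y = 5  [F is the centroid of △DBE]
   → F = (-7, 5)

B = (-7, 10)
C = (-8, -1)
F = (-7, 5)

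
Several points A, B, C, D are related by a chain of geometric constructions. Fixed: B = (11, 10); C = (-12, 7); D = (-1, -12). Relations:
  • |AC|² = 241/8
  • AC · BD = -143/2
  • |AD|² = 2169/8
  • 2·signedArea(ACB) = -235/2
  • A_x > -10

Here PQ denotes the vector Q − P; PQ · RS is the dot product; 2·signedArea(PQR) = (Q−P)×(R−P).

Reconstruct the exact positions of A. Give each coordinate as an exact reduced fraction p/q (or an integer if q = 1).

1. A_x = -37/4  [AC · BD = -143/2 ∩ 2·signedArea(ACB) = -235/2]
2. A_y = 9/4  [AC · BD = -143/2 ∩ 2·signedArea(ACB) = -235/2]
   → A = (-37/4, 9/4)

A = (-37/4, 9/4)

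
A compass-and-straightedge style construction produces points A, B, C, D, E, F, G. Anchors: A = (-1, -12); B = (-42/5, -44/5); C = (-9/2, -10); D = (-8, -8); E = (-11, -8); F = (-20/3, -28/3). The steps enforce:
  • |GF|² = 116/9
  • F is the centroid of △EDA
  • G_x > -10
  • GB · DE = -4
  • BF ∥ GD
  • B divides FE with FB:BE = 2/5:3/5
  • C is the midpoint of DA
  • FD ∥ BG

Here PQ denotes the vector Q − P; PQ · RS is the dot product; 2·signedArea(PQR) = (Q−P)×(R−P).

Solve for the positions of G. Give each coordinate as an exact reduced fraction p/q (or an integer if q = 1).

1. G_x = -146/15  [BF ∥ GD ∩ FD ∥ BG]
2. G_y = -112/15  [BF ∥ GD ∩ FD ∥ BG]
   → G = (-146/15, -112/15)

G = (-146/15, -112/15)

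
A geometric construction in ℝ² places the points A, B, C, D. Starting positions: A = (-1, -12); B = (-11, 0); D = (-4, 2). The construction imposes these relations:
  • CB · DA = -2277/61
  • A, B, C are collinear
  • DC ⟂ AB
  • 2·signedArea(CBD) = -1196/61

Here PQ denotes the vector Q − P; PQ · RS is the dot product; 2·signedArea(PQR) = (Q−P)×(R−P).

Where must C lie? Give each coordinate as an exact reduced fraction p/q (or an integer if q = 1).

1. C_x = -556/61  [A, B, C are collinear ∩ DC ⟂ AB]
2. C_y = -138/61  [A, B, C are collinear ∩ DC ⟂ AB]
   → C = (-556/61, -138/61)

C = (-556/61, -138/61)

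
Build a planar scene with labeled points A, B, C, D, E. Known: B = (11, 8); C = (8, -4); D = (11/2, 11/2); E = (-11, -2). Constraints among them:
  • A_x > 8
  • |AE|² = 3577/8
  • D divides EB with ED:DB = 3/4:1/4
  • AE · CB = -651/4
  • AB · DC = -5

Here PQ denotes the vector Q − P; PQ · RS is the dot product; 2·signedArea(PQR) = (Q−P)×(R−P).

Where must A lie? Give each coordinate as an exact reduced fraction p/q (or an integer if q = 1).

A = (33/4, 27/4)

1. A_x = 33/4  [AB · DC = -5 ∩ AE · CB = -651/4]
2. A_y = 27/4  [AB · DC = -5 ∩ AE · CB = -651/4]
   → A = (33/4, 27/4)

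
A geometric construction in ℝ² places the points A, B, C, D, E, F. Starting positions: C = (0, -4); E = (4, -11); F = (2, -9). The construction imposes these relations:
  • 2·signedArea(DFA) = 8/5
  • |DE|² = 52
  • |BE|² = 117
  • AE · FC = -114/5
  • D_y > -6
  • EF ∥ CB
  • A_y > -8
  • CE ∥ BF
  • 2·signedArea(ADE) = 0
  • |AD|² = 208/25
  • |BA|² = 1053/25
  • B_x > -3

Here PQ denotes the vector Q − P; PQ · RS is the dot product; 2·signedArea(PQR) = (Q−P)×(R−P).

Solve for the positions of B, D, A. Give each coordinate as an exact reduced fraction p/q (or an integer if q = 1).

1. B_x = -2  [CE ∥ BF ∩ EF ∥ CB]
2. B_y = -2  [CE ∥ BF ∩ EF ∥ CB]
   → B = (-2, -2)
3. A_x = 8/5  [line 2·x + -5·y + -201/5 = 0 ∩ |BA|² = 1053/25]
4. A_y = -37/5  [line 2·x + -5·y + -201/5 = 0 ∩ |BA|² = 1053/25]
   → A = (8/5, -37/5)
5. D_x = 0  [2·signedArea(DFA) = 8/5 ∩ 2·signedArea(ADE) = 0]
6. D_y = -5  [2·signedArea(DFA) = 8/5 ∩ 2·signedArea(ADE) = 0]
   → D = (0, -5)

A = (8/5, -37/5)
B = (-2, -2)
D = (0, -5)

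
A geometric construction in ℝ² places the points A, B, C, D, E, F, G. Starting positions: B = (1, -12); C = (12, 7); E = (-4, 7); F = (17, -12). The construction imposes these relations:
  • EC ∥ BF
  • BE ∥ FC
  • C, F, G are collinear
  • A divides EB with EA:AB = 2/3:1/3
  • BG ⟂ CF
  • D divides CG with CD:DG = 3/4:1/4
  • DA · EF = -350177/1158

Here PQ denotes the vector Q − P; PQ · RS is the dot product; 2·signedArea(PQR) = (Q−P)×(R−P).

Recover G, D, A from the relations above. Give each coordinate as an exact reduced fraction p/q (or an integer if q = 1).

A = (-2/3, -17/3)
D = (11559/772, -3317/772)
G = (3081/193, -1556/193)

1. G_x = 3081/193  [C, F, G are collinear ∩ BG ⟂ CF]
2. G_y = -1556/193  [C, F, G are collinear ∩ BG ⟂ CF]
   → G = (3081/193, -1556/193)
3. D_x = 11559/772  [D divides CG with CD:DG = 3/4:1/4]
4. D_y = -3317/772  [D divides CG with CD:DG = 3/4:1/4]
   → D = (11559/772, -3317/772)
5. A_x = -2/3  [A divides EB with EA:AB = 2/3:1/3]
6. A_y = -17/3  [A divides EB with EA:AB = 2/3:1/3]
   → A = (-2/3, -17/3)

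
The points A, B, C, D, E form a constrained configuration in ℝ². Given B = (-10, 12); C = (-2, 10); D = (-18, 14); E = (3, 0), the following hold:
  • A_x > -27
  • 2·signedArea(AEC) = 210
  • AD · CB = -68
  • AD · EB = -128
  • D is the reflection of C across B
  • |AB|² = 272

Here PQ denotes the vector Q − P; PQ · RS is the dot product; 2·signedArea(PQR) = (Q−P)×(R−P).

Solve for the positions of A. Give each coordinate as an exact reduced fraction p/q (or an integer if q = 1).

1. A_x = -26  [AD · EB = -128 ∩ AD · CB = -68]
2. A_y = 16  [AD · EB = -128 ∩ AD · CB = -68]
   → A = (-26, 16)

A = (-26, 16)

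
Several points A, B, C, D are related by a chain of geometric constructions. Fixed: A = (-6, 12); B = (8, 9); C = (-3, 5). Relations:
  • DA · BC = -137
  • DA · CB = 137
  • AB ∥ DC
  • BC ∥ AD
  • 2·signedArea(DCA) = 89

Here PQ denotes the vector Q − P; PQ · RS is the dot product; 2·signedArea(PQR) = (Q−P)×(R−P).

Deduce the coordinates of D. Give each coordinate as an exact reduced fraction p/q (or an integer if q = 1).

1. D_x = -17  [AB ∥ DC ∩ BC ∥ AD]
2. D_y = 8  [AB ∥ DC ∩ BC ∥ AD]
   → D = (-17, 8)

D = (-17, 8)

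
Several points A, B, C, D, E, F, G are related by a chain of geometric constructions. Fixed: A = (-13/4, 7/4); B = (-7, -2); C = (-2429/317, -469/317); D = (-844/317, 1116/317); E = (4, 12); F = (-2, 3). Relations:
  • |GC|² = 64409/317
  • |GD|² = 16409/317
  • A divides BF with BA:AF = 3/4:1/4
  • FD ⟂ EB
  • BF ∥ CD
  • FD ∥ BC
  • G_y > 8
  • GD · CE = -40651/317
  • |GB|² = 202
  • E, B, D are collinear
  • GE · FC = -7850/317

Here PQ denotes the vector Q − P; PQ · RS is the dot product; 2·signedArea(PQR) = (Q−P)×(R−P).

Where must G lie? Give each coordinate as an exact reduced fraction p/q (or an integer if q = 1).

1. G_x = 2  [GD · CE = -40651/317 ∩ GE · FC = -7850/317]
2. G_y = 9  [GD · CE = -40651/317 ∩ GE · FC = -7850/317]
   → G = (2, 9)

G = (2, 9)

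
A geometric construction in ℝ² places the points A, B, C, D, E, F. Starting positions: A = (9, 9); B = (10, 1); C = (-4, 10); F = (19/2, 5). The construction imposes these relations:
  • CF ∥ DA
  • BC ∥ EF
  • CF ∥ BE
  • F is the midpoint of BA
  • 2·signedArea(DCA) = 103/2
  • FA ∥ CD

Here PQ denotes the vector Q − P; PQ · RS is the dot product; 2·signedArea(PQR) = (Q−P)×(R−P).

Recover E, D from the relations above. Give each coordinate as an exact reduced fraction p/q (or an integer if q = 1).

1. E_x = 47/2  [BC ∥ EF ∩ CF ∥ BE]
2. E_y = -4  [BC ∥ EF ∩ CF ∥ BE]
   → E = (47/2, -4)
3. D_x = -9/2  [CF ∥ DA ∩ FA ∥ CD]
4. D_y = 14  [CF ∥ DA ∩ FA ∥ CD]
   → D = (-9/2, 14)

D = (-9/2, 14)
E = (47/2, -4)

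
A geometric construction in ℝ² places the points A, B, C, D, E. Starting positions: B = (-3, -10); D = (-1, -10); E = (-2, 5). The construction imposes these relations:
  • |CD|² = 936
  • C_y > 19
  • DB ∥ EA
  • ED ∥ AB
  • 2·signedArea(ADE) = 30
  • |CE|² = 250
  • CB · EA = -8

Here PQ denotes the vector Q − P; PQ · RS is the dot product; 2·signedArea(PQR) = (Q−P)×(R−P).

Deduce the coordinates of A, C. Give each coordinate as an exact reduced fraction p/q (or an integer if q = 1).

1. A_x = -4  [ED ∥ AB ∩ DB ∥ EA]
2. A_y = 5  [ED ∥ AB ∩ DB ∥ EA]
   → A = (-4, 5)
3. C_x = -7  [CB · EA = -8]
4. C_y = 20  [|CD|² = 936]
   → C = (-7, 20)

A = (-4, 5)
C = (-7, 20)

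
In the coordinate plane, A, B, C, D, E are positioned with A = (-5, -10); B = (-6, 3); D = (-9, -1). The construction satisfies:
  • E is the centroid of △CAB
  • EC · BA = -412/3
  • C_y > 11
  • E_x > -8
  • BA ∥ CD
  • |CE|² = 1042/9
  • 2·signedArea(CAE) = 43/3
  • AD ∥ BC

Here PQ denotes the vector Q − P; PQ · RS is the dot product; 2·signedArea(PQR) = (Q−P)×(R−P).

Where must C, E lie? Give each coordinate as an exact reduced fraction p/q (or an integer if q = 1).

C = (-10, 12)
E = (-7, 5/3)

1. C_x = -10  [BA ∥ CD ∩ AD ∥ BC]
2. C_y = 12  [BA ∥ CD ∩ AD ∥ BC]
   → C = (-10, 12)
3. E_x = -7  [E is the centroid of △CAB]
4. E_y = 5/3  [E is the centroid of △CAB]
   → E = (-7, 5/3)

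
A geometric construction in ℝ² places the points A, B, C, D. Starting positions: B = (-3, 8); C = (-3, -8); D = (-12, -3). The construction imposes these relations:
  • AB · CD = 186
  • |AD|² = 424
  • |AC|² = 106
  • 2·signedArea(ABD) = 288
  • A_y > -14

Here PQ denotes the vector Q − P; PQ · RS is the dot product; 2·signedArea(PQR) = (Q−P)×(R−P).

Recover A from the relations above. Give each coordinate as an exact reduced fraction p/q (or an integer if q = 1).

A = (6, -13)

1. A_x = 6  [AB · CD = 186 ∩ 2·signedArea(ABD) = 288]
2. A_y = -13  [AB · CD = 186 ∩ 2·signedArea(ABD) = 288]
   → A = (6, -13)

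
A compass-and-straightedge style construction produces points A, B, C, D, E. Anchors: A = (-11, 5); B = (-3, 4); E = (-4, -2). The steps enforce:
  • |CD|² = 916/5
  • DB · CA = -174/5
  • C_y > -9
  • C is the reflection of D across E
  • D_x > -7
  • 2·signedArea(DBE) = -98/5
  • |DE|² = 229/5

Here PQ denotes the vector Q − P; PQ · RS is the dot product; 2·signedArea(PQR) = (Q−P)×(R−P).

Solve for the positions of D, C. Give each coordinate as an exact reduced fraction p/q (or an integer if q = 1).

C = (-9/5, -42/5)
D = (-31/5, 22/5)

1. D_x = -31/5  [line 6·x + -1·y + 208/5 = 0 ∩ |DE|² = 229/5]
2. D_y = 22/5  [line 6·x + -1·y + 208/5 = 0 ∩ |DE|² = 229/5]
   → D = (-31/5, 22/5)
3. C_x = -9/5  [DB · CA = -174/5 ∩ C is the reflection of D across E]
4. C_y = -42/5  [DB · CA = -174/5 ∩ C is the reflection of D across E]
   → C = (-9/5, -42/5)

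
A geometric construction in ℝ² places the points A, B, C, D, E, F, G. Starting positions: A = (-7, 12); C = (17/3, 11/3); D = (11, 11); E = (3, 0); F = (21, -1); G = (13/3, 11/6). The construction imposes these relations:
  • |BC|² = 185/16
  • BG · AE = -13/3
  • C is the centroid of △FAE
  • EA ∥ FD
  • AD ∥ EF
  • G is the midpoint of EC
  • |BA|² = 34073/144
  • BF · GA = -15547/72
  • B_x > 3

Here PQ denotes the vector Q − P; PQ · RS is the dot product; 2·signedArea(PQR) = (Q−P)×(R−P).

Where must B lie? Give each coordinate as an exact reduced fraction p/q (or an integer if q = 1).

B = (11/3, 11/12)

1. B_x = 11/3  [BG · AE = -13/3 ∩ BF · GA = -15547/72]
2. B_y = 11/12  [BG · AE = -13/3 ∩ BF · GA = -15547/72]
   → B = (11/3, 11/12)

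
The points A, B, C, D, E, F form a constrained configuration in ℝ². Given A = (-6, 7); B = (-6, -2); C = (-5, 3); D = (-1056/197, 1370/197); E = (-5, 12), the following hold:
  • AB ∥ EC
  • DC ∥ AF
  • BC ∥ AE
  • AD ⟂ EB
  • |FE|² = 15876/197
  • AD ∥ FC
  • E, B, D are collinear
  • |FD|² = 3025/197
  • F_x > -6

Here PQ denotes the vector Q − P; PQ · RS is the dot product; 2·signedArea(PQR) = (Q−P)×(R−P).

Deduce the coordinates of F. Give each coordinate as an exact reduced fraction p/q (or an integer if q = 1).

1. F_x = -1111/197  [AD ∥ FC ∩ DC ∥ AF]
2. F_y = 600/197  [AD ∥ FC ∩ DC ∥ AF]
   → F = (-1111/197, 600/197)

F = (-1111/197, 600/197)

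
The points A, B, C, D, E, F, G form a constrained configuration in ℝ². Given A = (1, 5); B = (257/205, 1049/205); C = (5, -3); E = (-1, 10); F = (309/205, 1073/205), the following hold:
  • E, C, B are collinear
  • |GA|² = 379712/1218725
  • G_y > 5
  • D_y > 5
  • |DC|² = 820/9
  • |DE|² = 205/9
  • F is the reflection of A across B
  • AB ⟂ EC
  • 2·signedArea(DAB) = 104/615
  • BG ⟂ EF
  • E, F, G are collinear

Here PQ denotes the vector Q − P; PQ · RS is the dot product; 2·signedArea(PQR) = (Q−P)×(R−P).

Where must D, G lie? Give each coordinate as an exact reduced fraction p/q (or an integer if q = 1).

D = (1, 17/3)
G = (1828781/1218725, 6394617/1218725)

1. D_x = 1  [line -24/205·x + 52/205·y + -812/615 = 0 ∩ |DE|² = 205/9]
2. D_y = 17/3  [line -24/205·x + 52/205·y + -812/615 = 0 ∩ |DE|² = 205/9]
   → D = (1, 17/3)
3. G_x = 1828781/1218725  [E, F, G are collinear ∩ BG ⟂ EF]
4. G_y = 6394617/1218725  [E, F, G are collinear ∩ BG ⟂ EF]
   → G = (1828781/1218725, 6394617/1218725)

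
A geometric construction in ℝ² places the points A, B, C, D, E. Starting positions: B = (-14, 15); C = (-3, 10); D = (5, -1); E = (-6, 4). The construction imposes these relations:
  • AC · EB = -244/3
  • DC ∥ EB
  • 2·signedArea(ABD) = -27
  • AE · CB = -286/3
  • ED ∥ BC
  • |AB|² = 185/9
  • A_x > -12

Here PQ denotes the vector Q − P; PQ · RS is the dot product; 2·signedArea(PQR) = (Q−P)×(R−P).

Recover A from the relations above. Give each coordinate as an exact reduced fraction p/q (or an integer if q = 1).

A = (-34/3, 34/3)

1. A_x = -34/3  [AE · CB = -286/3 ∩ AC · EB = -244/3]
2. A_y = 34/3  [AE · CB = -286/3 ∩ AC · EB = -244/3]
   → A = (-34/3, 34/3)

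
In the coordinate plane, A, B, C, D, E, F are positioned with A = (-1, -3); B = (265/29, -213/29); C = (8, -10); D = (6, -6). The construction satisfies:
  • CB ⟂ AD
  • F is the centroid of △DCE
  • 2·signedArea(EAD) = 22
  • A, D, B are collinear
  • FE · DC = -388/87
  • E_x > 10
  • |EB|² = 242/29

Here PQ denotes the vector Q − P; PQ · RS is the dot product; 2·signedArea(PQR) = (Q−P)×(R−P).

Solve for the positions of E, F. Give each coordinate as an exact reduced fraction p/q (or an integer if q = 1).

E = (298/29, -136/29)
F = (704/87, -200/29)

1. E_x = 298/29  [line 3·x + 7·y + 2 = 0 ∩ |EB|² = 242/29]
2. E_y = -136/29  [line 3·x + 7·y + 2 = 0 ∩ |EB|² = 242/29]
   → E = (298/29, -136/29)
3. F_x = 704/87  [F is the centroid of △DCE]
4. F_y = -200/29  [F is the centroid of △DCE]
   → F = (704/87, -200/29)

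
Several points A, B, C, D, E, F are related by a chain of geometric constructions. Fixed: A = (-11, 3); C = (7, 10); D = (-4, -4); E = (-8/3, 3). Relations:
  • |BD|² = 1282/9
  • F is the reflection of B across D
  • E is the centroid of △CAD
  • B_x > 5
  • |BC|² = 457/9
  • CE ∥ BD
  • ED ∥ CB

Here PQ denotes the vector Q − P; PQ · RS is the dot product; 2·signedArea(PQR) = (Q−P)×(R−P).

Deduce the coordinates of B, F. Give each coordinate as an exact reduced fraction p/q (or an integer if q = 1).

1. B_x = 17/3  [CE ∥ BD ∩ ED ∥ CB]
2. B_y = 3  [CE ∥ BD ∩ ED ∥ CB]
   → B = (17/3, 3)
3. F_x = -41/3  [F is the reflection of B across D]
4. F_y = -11  [F is the reflection of B across D]
   → F = (-41/3, -11)

B = (17/3, 3)
F = (-41/3, -11)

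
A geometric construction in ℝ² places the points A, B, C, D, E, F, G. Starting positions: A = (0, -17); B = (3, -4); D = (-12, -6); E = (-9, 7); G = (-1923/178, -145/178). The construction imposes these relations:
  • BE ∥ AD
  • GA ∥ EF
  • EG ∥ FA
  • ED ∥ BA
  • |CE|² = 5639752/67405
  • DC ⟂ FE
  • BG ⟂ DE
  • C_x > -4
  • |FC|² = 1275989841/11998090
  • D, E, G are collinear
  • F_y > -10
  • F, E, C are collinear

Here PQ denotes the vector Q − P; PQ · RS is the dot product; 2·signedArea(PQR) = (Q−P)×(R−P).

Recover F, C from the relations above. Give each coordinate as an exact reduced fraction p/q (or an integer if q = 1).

1. F_x = 321/178  [EG ∥ FA ∩ GA ∥ EF]
2. F_y = -1635/178  [EG ∥ FA ∩ GA ∥ EF]
   → F = (321/178, -1635/178)
3. C_x = -264351/67405  [F, E, C are collinear ∩ DC ⟂ FE]
4. C_y = -40983/67405  [F, E, C are collinear ∩ DC ⟂ FE]
   → C = (-264351/67405, -40983/67405)

C = (-264351/67405, -40983/67405)
F = (321/178, -1635/178)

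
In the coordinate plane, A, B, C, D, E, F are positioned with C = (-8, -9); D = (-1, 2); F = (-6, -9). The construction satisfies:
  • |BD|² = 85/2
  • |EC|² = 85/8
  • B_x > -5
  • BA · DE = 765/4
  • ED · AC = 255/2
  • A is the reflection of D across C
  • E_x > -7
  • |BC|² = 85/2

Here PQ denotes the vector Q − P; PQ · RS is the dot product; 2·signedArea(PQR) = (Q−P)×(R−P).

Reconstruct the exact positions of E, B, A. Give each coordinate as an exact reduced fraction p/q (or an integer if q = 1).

1. A_x = -15  [A is the reflection of D across C]
2. A_y = -20  [A is the reflection of D across C]
   → A = (-15, -20)
3. E_x = -25/4  [line -7·x + -11·y + -225/2 = 0 ∩ |EC|² = 85/8]
4. E_y = -25/4  [line -7·x + -11·y + -225/2 = 0 ∩ |EC|² = 85/8]
   → E = (-25/4, -25/4)
5. B_x = -9/2  [line 21/4·x + 33/4·y + 105/2 = 0 ∩ |BD|² = 85/2]
6. B_y = -7/2  [line 21/4·x + 33/4·y + 105/2 = 0 ∩ |BD|² = 85/2]
   → B = (-9/2, -7/2)

A = (-15, -20)
B = (-9/2, -7/2)
E = (-25/4, -25/4)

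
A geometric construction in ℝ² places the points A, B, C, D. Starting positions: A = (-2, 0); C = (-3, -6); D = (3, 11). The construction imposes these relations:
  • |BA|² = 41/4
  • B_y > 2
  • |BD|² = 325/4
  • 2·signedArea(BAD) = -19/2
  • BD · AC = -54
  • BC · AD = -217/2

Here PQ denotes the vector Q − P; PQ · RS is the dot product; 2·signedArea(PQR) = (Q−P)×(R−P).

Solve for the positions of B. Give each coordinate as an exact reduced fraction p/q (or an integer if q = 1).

1. B_x = 0  [BD · AC = -54 ∩ 2·signedArea(BAD) = -19/2]
2. B_y = 5/2  [BD · AC = -54 ∩ 2·signedArea(BAD) = -19/2]
   → B = (0, 5/2)

B = (0, 5/2)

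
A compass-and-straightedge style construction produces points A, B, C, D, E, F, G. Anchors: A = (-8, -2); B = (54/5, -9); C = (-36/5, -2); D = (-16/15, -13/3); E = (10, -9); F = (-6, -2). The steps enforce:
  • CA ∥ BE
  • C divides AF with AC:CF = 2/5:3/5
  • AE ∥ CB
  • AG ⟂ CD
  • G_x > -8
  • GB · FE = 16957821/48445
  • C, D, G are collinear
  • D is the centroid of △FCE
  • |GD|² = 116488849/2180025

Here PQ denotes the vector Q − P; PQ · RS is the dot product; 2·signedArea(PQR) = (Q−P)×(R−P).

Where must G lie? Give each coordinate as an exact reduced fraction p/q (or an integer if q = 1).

G = (-76532/9689, -16802/9689)

1. G_x = -76532/9689  [C, D, G are collinear ∩ AG ⟂ CD]
2. G_y = -16802/9689  [C, D, G are collinear ∩ AG ⟂ CD]
   → G = (-76532/9689, -16802/9689)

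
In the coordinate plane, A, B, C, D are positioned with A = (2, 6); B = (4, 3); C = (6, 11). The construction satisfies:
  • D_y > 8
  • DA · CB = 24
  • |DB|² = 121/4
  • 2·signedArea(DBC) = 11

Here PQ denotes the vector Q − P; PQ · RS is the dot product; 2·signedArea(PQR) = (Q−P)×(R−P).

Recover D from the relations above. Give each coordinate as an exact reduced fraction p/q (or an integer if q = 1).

1. D_x = 4  [DA · CB = 24 ∩ 2·signedArea(DBC) = 11]
2. D_y = 17/2  [DA · CB = 24 ∩ 2·signedArea(DBC) = 11]
   → D = (4, 17/2)

D = (4, 17/2)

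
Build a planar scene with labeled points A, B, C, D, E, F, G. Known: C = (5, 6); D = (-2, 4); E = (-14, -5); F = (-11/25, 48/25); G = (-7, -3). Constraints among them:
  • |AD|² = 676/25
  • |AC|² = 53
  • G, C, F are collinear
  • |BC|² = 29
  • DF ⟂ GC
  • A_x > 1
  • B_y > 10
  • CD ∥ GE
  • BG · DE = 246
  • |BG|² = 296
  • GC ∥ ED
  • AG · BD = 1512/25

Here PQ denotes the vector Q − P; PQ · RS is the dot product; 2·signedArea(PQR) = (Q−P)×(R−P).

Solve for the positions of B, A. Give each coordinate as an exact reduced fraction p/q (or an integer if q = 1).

A = (28/25, -4/25)
B = (3, 11)

1. B_x = 3  [line 12·x + 9·y + -135 = 0 ∩ |BG|² = 296]
2. B_y = 11  [line 12·x + 9·y + -135 = 0 ∩ |BG|² = 296]
   → B = (3, 11)
3. A_x = 28/25  [line 5·x + 7·y + -112/25 = 0 ∩ |AC|² = 53]
4. A_y = -4/25  [line 5·x + 7·y + -112/25 = 0 ∩ |AC|² = 53]
   → A = (28/25, -4/25)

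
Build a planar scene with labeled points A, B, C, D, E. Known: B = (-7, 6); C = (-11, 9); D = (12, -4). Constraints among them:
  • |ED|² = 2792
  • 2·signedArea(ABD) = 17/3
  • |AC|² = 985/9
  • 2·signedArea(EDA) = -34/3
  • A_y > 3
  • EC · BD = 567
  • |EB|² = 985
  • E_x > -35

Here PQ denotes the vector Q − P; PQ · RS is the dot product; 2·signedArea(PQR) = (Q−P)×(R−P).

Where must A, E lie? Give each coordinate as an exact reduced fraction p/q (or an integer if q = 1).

A = (-2, 11/3)
E = (-34, 22)

1. E_x = -34  [line -19·x + 10·y + -866 = 0 ∩ |ED|² = 2792]
2. E_y = 22  [line -19·x + 10·y + -866 = 0 ∩ |ED|² = 2792]
   → E = (-34, 22)
3. A_x = -2  [2·signedArea(ABD) = 17/3 ∩ 2·signedArea(EDA) = -34/3]
4. A_y = 11/3  [2·signedArea(ABD) = 17/3 ∩ 2·signedArea(EDA) = -34/3]
   → A = (-2, 11/3)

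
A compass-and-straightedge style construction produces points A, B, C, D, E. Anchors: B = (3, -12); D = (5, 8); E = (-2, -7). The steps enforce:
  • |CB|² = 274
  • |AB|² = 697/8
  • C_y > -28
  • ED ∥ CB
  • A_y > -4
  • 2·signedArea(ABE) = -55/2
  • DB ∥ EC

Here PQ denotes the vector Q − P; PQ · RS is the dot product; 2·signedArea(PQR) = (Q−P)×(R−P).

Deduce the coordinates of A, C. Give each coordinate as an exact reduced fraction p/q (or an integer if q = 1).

1. A_x = -1/4  [line -5·x + -5·y + -35/2 = 0 ∩ |AB|² = 697/8]
2. A_y = -13/4  [line -5·x + -5·y + -35/2 = 0 ∩ |AB|² = 697/8]
   → A = (-1/4, -13/4)
3. C_x = -4  [ED ∥ CB ∩ DB ∥ EC]
4. C_y = -27  [ED ∥ CB ∩ DB ∥ EC]
   → C = (-4, -27)

A = (-1/4, -13/4)
C = (-4, -27)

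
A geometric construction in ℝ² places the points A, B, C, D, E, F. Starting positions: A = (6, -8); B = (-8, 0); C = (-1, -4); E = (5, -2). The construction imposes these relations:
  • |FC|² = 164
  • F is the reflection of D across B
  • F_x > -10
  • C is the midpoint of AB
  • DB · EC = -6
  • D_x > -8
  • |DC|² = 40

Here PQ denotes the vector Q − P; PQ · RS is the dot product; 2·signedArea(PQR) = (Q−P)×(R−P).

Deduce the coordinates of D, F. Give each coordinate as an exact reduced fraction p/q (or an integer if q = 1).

D = (-7, -6)
F = (-9, 6)

1. D_x = -7  [line 6·x + 2·y + 54 = 0 ∩ |DC|² = 40]
2. D_y = -6  [line 6·x + 2·y + 54 = 0 ∩ |DC|² = 40]
   → D = (-7, -6)
3. F_x = -9  [F is the reflection of D across B]
4. F_y = 6  [F is the reflection of D across B]
   → F = (-9, 6)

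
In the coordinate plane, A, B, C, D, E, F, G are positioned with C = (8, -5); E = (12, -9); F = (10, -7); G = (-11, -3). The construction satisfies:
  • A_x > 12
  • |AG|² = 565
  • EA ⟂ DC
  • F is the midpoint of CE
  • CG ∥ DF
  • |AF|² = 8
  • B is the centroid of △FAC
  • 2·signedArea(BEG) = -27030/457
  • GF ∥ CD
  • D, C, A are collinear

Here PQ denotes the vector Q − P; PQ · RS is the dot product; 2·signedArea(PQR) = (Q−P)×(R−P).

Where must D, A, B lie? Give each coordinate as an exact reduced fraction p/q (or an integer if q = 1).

1. D_x = 29  [CG ∥ DF ∩ GF ∥ CD]
2. D_y = -9  [CG ∥ DF ∩ GF ∥ CD]
   → D = (29, -9)
3. A_x = 5756/457  [D, C, A are collinear ∩ EA ⟂ DC]
4. A_y = -2685/457  [D, C, A are collinear ∩ EA ⟂ DC]
   → A = (5756/457, -2685/457)
5. B_x = 13982/1371  [B is the centroid of △FAC]
6. B_y = -2723/457  [B is the centroid of △FAC]
   → B = (13982/1371, -2723/457)

A = (5756/457, -2685/457)
B = (13982/1371, -2723/457)
D = (29, -9)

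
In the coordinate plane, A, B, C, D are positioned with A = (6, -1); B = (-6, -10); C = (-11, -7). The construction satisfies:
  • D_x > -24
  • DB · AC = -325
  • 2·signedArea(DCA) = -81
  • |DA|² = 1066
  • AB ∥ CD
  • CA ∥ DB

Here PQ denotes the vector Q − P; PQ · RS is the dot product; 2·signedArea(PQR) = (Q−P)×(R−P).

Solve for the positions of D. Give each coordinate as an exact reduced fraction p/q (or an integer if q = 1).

D = (-23, -16)

1. D_x = -23  [CA ∥ DB ∩ AB ∥ CD]
2. D_y = -16  [CA ∥ DB ∩ AB ∥ CD]
   → D = (-23, -16)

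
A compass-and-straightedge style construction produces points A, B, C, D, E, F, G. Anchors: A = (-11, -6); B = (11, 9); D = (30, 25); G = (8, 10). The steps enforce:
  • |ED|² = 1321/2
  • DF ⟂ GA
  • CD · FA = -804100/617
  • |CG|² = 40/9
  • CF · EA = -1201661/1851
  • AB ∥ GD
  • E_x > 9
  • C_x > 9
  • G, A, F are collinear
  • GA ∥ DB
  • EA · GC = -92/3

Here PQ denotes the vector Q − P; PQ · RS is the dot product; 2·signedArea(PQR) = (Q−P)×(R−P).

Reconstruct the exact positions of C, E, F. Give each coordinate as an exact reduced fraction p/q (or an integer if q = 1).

1. F_x = 17438/617  [G, A, F are collinear ∩ DF ⟂ GA]
2. F_y = 16698/617  [G, A, F are collinear ∩ DF ⟂ GA]
   → F = (17438/617, 16698/617)
3. C_x = 10  [line 24225/617·x + 20400/617·y + -432650/617 = 0 ∩ |CG|² = 40/9]
4. C_y = 28/3  [line 24225/617·x + 20400/617·y + -432650/617 = 0 ∩ |CG|² = 40/9]
   → C = (10, 28/3)
5. E_x = 19/2  [EA · GC = -92/3 ∩ CF · EA = -1201661/1851]
6. E_y = 19/2  [EA · GC = -92/3 ∩ CF · EA = -1201661/1851]
   → E = (19/2, 19/2)

C = (10, 28/3)
E = (19/2, 19/2)
F = (17438/617, 16698/617)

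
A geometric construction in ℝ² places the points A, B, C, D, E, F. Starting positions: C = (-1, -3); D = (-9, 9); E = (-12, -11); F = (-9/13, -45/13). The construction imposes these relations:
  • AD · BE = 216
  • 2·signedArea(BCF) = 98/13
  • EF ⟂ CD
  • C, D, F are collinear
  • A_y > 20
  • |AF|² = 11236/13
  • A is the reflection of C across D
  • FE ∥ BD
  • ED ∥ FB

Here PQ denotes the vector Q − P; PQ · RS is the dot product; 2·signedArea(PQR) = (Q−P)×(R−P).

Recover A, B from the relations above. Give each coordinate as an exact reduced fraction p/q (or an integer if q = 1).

A = (-17, 21)
B = (30/13, 215/13)

1. A_x = -17  [A is the reflection of C across D]
2. A_y = 21  [A is the reflection of C across D]
   → A = (-17, 21)
3. B_x = 30/13  [FE ∥ BD ∩ ED ∥ FB]
4. B_y = 215/13  [FE ∥ BD ∩ ED ∥ FB]
   → B = (30/13, 215/13)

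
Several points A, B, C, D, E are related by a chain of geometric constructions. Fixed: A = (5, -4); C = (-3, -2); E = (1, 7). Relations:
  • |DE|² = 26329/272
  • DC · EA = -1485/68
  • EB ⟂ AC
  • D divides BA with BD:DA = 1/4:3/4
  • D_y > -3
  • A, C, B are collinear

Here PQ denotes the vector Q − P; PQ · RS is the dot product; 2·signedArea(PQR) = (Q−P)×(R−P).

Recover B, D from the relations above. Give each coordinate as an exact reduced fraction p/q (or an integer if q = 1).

B = (-23/17, -41/17)
D = (4/17, -191/68)

1. B_x = -23/17  [A, C, B are collinear ∩ EB ⟂ AC]
2. B_y = -41/17  [A, C, B are collinear ∩ EB ⟂ AC]
   → B = (-23/17, -41/17)
3. D_x = 4/17  [D divides BA with BD:DA = 1/4:3/4]
4. D_y = -191/68  [D divides BA with BD:DA = 1/4:3/4]
   → D = (4/17, -191/68)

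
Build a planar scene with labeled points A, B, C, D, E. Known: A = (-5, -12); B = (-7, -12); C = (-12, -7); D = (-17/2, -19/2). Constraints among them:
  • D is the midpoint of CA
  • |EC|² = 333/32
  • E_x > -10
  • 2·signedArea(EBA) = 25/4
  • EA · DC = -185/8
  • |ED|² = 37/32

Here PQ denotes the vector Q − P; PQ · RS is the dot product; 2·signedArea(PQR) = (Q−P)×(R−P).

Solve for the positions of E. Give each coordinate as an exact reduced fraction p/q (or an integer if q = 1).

E = (-75/8, -71/8)

1. E_x = -75/8  [2·signedArea(EBA) = 25/4 ∩ EA · DC = -185/8]
2. E_y = -71/8  [2·signedArea(EBA) = 25/4 ∩ EA · DC = -185/8]
   → E = (-75/8, -71/8)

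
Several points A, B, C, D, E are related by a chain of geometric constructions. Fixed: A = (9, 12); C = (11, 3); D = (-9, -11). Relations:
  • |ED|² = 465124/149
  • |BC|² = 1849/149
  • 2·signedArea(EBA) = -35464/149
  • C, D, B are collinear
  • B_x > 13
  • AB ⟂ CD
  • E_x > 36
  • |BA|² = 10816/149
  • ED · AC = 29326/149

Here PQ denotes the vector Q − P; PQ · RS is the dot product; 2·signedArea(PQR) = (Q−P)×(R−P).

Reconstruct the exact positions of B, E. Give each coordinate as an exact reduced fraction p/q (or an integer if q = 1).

B = (2069/149, 748/149)
E = (5479/149, 3135/149)

1. B_x = 2069/149  [C, D, B are collinear ∩ AB ⟂ CD]
2. B_y = 748/149  [C, D, B are collinear ∩ AB ⟂ CD]
   → B = (2069/149, 748/149)
3. E_x = 5479/149  [ED · AC = 29326/149 ∩ 2·signedArea(EBA) = -35464/149]
4. E_y = 3135/149  [ED · AC = 29326/149 ∩ 2·signedArea(EBA) = -35464/149]
   → E = (5479/149, 3135/149)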